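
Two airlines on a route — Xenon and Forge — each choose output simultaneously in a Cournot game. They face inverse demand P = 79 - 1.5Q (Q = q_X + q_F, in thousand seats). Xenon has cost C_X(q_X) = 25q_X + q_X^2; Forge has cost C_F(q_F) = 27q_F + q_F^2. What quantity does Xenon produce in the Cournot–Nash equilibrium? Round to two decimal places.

Xenon's profit: π_X = (79 - 1.5Q)q_X - (25q_X + q_X²). Setting ∂π_X/∂q_X = 0: 54 - 5q_X - (3/2)(q_F) = 0.
Forge's first-order condition: 52 - 5q_F - (3/2)(q_X) = 0.
Rearranging gives the reaction functions q_X = (54 - (3/2)q_F)/5 and q_F = (52 - (3/2)q_X)/5.
Solving the pair: q_X = 768/91, q_F = 716/91.

8.44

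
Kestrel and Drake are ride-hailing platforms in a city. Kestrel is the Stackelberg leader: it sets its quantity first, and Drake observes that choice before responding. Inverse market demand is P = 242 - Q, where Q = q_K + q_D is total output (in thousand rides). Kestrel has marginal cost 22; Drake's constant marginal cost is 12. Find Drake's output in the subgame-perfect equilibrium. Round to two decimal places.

62.50

Solve by backward induction. Given q_K, the follower Drake maximises π_D = (242 - q_K - q_D)q_D - 12q_D.
Follower FOC: 230 - q_K - 2q_D = 0, so q_D(q_K) = (230 - q_K)/2.
The leader anticipates this reaction. Substituting into P = 242 - Q gives P = 127 - (1/2)q_K, so π_K = (127 - (1/2)q_K)q_K - 22q_K.
Maximising: ∂π_K/∂q_K = 105 - q_K = 0, giving q_K = 105.
Then q_D = (230 - 105)/2 = 125/2.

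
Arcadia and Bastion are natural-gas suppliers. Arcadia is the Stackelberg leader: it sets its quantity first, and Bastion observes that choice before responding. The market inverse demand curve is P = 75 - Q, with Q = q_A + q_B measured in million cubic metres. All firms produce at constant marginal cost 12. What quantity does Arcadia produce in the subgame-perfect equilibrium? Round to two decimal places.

Solve by backward induction. Given q_A, the follower Bastion maximises π_B = (75 - q_A - q_B)q_B - 12q_B.
Follower FOC: 63 - q_A - 2q_B = 0, so q_B(q_A) = (63 - q_A)/2.
Arcadia substitutes q_B(q_A) into its own profit: π_A = q_A(75 - q_A - (63 - q_A)/2) - 12q_A = (87/2 - (1/2)q_A)q_A - 12q_A.
Maximising: ∂π_A/∂q_A = 63/2 - q_A = 0, giving q_A = 63/2.
Then q_B = (63 - 63/2)/2 = 63/4.

31.50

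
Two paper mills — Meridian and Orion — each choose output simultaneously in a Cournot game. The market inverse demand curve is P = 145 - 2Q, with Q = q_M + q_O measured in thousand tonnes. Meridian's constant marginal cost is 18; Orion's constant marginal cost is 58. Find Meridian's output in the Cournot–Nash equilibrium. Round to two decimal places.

Meridian's profit: π_M = (145 - 2Q)q_M - (18q_M). Setting ∂π_M/∂q_M = 0: 127 - 4q_M - 2(q_O) = 0.
Orion's profit: π_O = (145 - 2Q)q_O - (58q_O). Setting ∂π_O/∂q_O = 0: 87 - 4q_O - 2(q_M) = 0.
Best responses: q_M = (127 - 2q_O)/4, q_O = (87 - 2q_M)/4.
Solving the pair: q_M = 167/6, q_O = 47/6.

27.83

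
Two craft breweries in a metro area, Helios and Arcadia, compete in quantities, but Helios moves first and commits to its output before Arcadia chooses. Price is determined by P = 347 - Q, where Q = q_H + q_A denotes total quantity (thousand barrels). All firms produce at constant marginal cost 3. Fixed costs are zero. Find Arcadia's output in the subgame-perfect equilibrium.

The follower Arcadia best-responds to any q_H: π_A = (347 - Q)q_A - 3q_A.
Follower FOC: 344 - q_H - 2q_A = 0, so q_A(q_H) = (344 - q_H)/2.
The leader anticipates this reaction. Substituting into P = 347 - Q gives P = 175 - (1/2)q_H, so π_H = (175 - (1/2)q_H)q_H - 3q_H.
Leader FOC: 172 - q_H = 0, so q_H = 172.
Then q_A = (344 - 172)/2 = 86.

86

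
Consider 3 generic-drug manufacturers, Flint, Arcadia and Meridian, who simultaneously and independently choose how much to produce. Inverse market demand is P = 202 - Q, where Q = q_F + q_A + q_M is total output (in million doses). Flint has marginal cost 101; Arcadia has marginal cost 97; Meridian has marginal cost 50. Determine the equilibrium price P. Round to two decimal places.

Flint's profit: π_F = (202 - Q)q_F - (101q_F). Setting ∂π_F/∂q_F = 0: 101 - 2q_F - (q_A + q_M) = 0.
Arcadia's first-order condition: 105 - 2q_A - (q_F + q_M) = 0.
Meridian's first-order condition: 152 - 2q_M - (q_F + q_A) = 0.
Summing all 3 equations gives 358 − 4Q = 0, hence Q = 179/2.
Back-substituting: q_F = (101 − 179/2) = 23/2, q_A = (105 − 179/2) = 31/2, q_M = (152 − 179/2) = 125/2.
Total output Q = 179/2, so price P = 202 - 179/2 = 225/2.

112.50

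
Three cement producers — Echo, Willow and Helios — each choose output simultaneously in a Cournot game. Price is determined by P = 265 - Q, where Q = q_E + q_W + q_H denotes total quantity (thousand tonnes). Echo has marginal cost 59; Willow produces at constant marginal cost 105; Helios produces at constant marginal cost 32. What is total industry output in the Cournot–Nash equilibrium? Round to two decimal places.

Echo's profit: π_E = (265 - Q)q_E - (59q_E). Setting ∂π_E/∂q_E = 0: 206 - 2q_E - (q_W + q_H) = 0.
Willow's first-order condition: 160 - 2q_W - (q_E + q_H) = 0.
Helios's profit: π_H = (265 - Q)q_H - (32q_H). Setting ∂π_H/∂q_H = 0: 233 - 2q_H - (q_E + q_W) = 0.
Summing all 3 equations gives 599 − 4Q = 0, hence Q = 599/4.
Back-substituting: q_E = (206 − 599/4) = 225/4, q_W = (160 − 599/4) = 41/4, q_H = (233 − 599/4) = 333/4.
Total output Q = 225/4 + 41/4 + 333/4 = 599/4.

149.75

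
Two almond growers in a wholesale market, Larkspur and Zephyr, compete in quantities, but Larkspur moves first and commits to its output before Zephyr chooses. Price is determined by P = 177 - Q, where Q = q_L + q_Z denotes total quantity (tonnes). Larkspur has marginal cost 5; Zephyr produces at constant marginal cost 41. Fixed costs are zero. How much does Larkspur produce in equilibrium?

104

Solve by backward induction. Given q_L, the follower Zephyr maximises π_Z = (177 - q_L - q_Z)q_Z - 41q_Z.
∂π_Z/∂q_Z = 136 - q_L - 2q_Z = 0 gives the reaction function q_Z = (136 - q_L)/2.
Larkspur substitutes q_Z(q_L) into its own profit: π_L = q_L(177 - q_L - (136 - q_L)/2) - 5q_L = (109 - (1/2)q_L)q_L - 5q_L.
The leader's first-order condition 104 - q_L = 0 yields q_L = 104.
Then q_Z = (136 - 104)/2 = 16.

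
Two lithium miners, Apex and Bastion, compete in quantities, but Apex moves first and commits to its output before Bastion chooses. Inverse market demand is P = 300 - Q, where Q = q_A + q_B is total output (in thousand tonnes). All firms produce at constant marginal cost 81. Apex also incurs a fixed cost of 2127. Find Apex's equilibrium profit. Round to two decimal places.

3868.13

The follower Bastion best-responds to any q_A: π_B = (300 - Q)q_B - 81q_B.
Follower FOC: 219 - q_A - 2q_B = 0, so q_B(q_A) = (219 - q_A)/2.
Apex substitutes q_B(q_A) into its own profit: π_A = q_A(300 - q_A - (219 - q_A)/2) - 81q_A = (381/2 - (1/2)q_A)q_A - 81q_A.
The leader's first-order condition 219/2 - q_A = 0 yields q_A = 219/2.
Then q_B = (219 - 219/2)/2 = 219/4.
Price P = 300 - 657/4 = 543/4.
Apex's profit: (543/4 - 81)·(219/2) - 2127 = 3868.1250.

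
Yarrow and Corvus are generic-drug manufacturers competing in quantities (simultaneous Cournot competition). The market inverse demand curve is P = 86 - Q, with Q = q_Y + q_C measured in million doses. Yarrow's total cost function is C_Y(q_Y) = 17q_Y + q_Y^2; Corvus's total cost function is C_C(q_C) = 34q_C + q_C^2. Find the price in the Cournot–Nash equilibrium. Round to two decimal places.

Yarrow's profit: π_Y = (86 - Q)q_Y - (17q_Y + q_Y²). Setting ∂π_Y/∂q_Y = 0: 69 - 4q_Y - (q_C) = 0.
Corvus's profit: π_C = (86 - Q)q_C - (34q_C + q_C²). Setting ∂π_C/∂q_C = 0: 52 - 4q_C - (q_Y) = 0.
So q_Y = (69 - q_C)/4 and q_C = (52 - q_Y)/4.
Substituting one into the other gives q_Y = 224/15 and q_C = 139/15.
Total output Q = 121/5, so price P = 86 - 121/5 = 309/5.

61.80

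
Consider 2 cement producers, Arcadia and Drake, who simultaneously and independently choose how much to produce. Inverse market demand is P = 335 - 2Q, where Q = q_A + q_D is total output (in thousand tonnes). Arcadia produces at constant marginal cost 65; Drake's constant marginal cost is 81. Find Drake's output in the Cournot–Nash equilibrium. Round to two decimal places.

Arcadia's profit: π_A = (335 - 2Q)q_A - (65q_A). Setting ∂π_A/∂q_A = 0: 270 - 4q_A - 2(q_D) = 0.
Drake's first-order condition: 254 - 4q_D - 2(q_A) = 0.
So q_A = (270 - 2q_D)/4 and q_D = (254 - 2q_A)/4.
Solving the pair: q_A = 143/3, q_D = 119/3.

39.67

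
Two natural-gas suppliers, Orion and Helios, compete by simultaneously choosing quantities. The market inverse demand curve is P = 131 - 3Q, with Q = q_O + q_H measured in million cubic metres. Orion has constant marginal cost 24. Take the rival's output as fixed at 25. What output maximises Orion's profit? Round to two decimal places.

With the rival's output fixed at 25, Orion's profit is π_O = (131 - 3·25 - 3q_O)q_O - (24q_O) = (56 - 3q_O)q_O - (24q_O).
∂π_O/∂q_O = 32 - 6q_O = 0, so q_O = 16/3.

5.33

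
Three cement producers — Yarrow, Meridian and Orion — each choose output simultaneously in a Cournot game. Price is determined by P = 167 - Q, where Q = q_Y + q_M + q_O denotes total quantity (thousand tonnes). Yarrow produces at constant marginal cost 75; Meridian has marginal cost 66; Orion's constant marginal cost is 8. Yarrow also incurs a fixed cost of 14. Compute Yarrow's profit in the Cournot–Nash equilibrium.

Yarrow's profit: π_Y = (167 - Q)q_Y - (75q_Y). Setting ∂π_Y/∂q_Y = 0: 92 - 2q_Y - (q_M + q_O) = 0.
Meridian's profit: π_M = (167 - Q)q_M - (66q_M). Setting ∂π_M/∂q_M = 0: 101 - 2q_M - (q_Y + q_O) = 0.
Orion's first-order condition: 159 - 2q_O - (q_Y + q_M) = 0.
Adding the 3 conditions: 352 − 2Q − 2Q = 0, i.e. Q = 88.
Back-substituting: q_Y = (92 − 88) = 4, q_M = (101 − 88) = 13, q_O = (159 − 88) = 71.
Price P = 167 - 88 = 79.
Yarrow's profit: (79 - 75)·4 - 14 = 2.

2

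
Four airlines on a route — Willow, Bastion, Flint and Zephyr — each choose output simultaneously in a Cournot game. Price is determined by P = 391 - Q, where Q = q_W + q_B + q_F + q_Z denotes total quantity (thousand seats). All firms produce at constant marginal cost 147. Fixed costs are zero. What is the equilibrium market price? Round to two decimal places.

A representative firm's profit is π_i = q_i(391 - Q) - 147q_i.
First-order condition (treating rivals' output as given): 244 - 2q_i - Σ_{j≠i} q_j = 0.
By symmetry each firm produces the same amount; substituting Σ_{j≠i} q_j = 3q_i yields q_i = 244/5.
Total output Q = 976/5, so price P = 391 - 976/5 = 979/5.

195.80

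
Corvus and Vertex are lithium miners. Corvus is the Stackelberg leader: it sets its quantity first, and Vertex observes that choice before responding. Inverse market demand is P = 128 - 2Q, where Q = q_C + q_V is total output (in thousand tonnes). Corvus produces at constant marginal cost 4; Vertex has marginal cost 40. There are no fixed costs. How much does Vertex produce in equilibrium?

Solve by backward induction. Given q_C, the follower Vertex maximises π_V = (128 - 2q_C - 2q_V)q_V - 40q_V.
Follower FOC: 88 - 2q_C - 4q_V = 0, so q_V(q_C) = (88 - 2q_C)/4.
Corvus substitutes q_V(q_C) into its own profit: π_C = q_C(128 - 2q_C - (88 - 2q_C)/2) - 4q_C = (84 - q_C)q_C - 4q_C.
Maximising: ∂π_C/∂q_C = 80 - 2q_C = 0, giving q_C = 40.
Then q_V = (88 - 2·40)/4 = 2.

2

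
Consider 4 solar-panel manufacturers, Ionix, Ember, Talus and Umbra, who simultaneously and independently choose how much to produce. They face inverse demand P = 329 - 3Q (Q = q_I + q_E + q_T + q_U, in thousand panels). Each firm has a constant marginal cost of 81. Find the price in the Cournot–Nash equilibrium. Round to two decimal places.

130.60

A representative firm's profit is π_i = q_i(329 - 3Q) - 81q_i.
First-order condition (treating rivals' output as given): 248 - 6q_i - 3·Σ_{j≠i} q_j = 0.
By symmetry each firm produces the same amount; substituting Σ_{j≠i} q_j = 3q_i yields q_i = 248/15.
Total output Q = 992/15, so price P = 329 - 3·(992/15) = 653/5.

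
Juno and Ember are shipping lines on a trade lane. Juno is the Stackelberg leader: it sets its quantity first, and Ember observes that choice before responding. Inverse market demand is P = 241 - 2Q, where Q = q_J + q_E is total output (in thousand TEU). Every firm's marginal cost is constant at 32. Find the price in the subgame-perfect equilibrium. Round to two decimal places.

The follower Ember best-responds to any q_J: π_E = (241 - 2Q)q_E - 32q_E.
∂π_E/∂q_E = 209 - 2q_J - 4q_E = 0 gives the reaction function q_E = (209 - 2q_J)/4.
Juno substitutes q_E(q_J) into its own profit: π_J = q_J(241 - 2q_J - (209 - 2q_J)/2) - 32q_J = (273/2 - q_J)q_J - 32q_J.
Leader FOC: 209/2 - 2q_J = 0, so q_J = 209/4.
Then q_E = (209 - 2·(209/4))/4 = 209/8.
Total output Q = 627/8, so price P = 241 - 2·(627/8) = 337/4.

84.25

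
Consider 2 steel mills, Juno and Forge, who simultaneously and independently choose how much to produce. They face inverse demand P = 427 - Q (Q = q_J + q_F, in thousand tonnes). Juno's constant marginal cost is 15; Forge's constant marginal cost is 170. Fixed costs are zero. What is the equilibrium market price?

Juno's profit: π_J = (427 - Q)q_J - (15q_J). Setting ∂π_J/∂q_J = 0: 412 - 2q_J - (q_F) = 0.
Forge's profit: π_F = (427 - Q)q_F - (170q_F). Setting ∂π_F/∂q_F = 0: 257 - 2q_F - (q_J) = 0.
Best responses: q_J = (412 - q_F)/2, q_F = (257 - q_J)/2.
Substituting one into the other gives q_J = 189 and q_F = 34.
Total output Q = 223, so price P = 427 - 223 = 204.

204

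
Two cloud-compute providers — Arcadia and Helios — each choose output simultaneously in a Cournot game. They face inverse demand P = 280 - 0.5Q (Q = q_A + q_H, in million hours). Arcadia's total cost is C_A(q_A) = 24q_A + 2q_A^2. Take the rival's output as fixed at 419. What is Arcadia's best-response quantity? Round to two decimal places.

9.30

With the rival's output fixed at 419, Arcadia's profit is π_A = (280 - (1/2)·419 - (1/2)q_A)q_A - (24q_A + 2q_A²) = (141/2 - (1/2)q_A)q_A - (24q_A + 2q_A²).
∂π_A/∂q_A = 93/2 - 5q_A = 0, so q_A = 93/10.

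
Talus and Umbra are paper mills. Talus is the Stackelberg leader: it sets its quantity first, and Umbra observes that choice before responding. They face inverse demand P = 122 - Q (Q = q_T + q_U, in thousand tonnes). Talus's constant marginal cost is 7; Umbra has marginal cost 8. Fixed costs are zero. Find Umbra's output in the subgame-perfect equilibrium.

28

The follower Umbra best-responds to any q_T: π_U = (122 - Q)q_U - 8q_U.
∂π_U/∂q_U = 114 - q_T - 2q_U = 0 gives the reaction function q_U = (114 - q_T)/2.
Talus substitutes q_U(q_T) into its own profit: π_T = q_T(122 - q_T - (114 - q_T)/2) - 7q_T = (65 - (1/2)q_T)q_T - 7q_T.
Maximising: ∂π_T/∂q_T = 58 - q_T = 0, giving q_T = 58.
Then q_U = (114 - 58)/2 = 28.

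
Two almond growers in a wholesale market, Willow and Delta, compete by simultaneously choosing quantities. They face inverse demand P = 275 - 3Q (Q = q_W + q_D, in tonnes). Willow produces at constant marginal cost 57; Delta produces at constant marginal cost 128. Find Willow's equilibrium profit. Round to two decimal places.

3093.37

Willow's profit: π_W = (275 - 3Q)q_W - (57q_W). Setting ∂π_W/∂q_W = 0: 218 - 6q_W - 3(q_D) = 0.
Delta's first-order condition: 147 - 6q_D - 3(q_W) = 0.
So q_W = (218 - 3q_D)/6 and q_D = (147 - 3q_W)/6.
Substituting one into the other gives q_W = 289/9 and q_D = 76/9.
Price P = 275 - 3·(365/9) = 460/3.
Willow's profit: (460/3 - 57)·(289/9) = 3093.3704.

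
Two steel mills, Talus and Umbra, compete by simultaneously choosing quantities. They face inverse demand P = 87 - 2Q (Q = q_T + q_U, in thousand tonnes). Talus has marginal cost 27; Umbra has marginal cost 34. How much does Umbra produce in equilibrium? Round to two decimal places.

7.67

Talus's profit: π_T = (87 - 2Q)q_T - (27q_T). Setting ∂π_T/∂q_T = 0: 60 - 4q_T - 2(q_U) = 0.
Umbra's first-order condition: 53 - 4q_U - 2(q_T) = 0.
Best responses: q_T = (60 - 2q_U)/4, q_U = (53 - 2q_T)/4.
Solving the pair: q_T = 67/6, q_U = 23/3.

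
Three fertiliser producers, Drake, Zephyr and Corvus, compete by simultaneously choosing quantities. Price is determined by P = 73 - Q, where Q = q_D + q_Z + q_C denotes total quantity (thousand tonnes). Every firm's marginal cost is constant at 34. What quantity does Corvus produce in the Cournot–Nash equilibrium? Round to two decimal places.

A representative firm's profit is π_i = q_i(73 - Q) - 34q_i.
First-order condition (treating rivals' output as given): 39 - 2q_i - Σ_{j≠i} q_j = 0.
With identical firms every q_j equals q_i, so Σ_{j≠i} q_j = 2q_i and 39 = 4q_i, giving q_i = 39/4.

9.75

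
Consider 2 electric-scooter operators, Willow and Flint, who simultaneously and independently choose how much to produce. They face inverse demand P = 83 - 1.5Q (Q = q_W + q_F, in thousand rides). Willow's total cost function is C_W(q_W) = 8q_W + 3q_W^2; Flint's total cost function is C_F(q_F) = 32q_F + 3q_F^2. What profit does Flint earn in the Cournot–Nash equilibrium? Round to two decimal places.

87.12

Willow's profit: π_W = (83 - 1.5Q)q_W - (8q_W + 3q_W²). Setting ∂π_W/∂q_W = 0: 75 - 9q_W - (3/2)(q_F) = 0.
Flint's first-order condition: 51 - 9q_F - (3/2)(q_W) = 0.
So q_W = (75 - (3/2)q_F)/9 and q_F = (51 - (3/2)q_W)/9.
Solving the pair: q_W = 38/5, q_F = 22/5.
Price P = 83 - (3/2)·12 = 65.
Flint's profit: 65·(22/5) - 32·(22/5) - 3(22/5)² = 87.1200.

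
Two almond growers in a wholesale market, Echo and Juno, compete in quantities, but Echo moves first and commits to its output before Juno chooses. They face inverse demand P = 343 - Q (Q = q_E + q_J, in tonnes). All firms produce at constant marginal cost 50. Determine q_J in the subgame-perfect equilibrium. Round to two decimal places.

73.25

Solve by backward induction. Given q_E, the follower Juno maximises π_J = (343 - q_E - q_J)q_J - 50q_J.
Follower FOC: 293 - q_E - 2q_J = 0, so q_J(q_E) = (293 - q_E)/2.
The leader anticipates this reaction. Substituting into P = 343 - Q gives P = 393/2 - (1/2)q_E, so π_E = (393/2 - (1/2)q_E)q_E - 50q_E.
Maximising: ∂π_E/∂q_E = 293/2 - q_E = 0, giving q_E = 293/2.
Then q_J = (293 - 293/2)/2 = 293/4.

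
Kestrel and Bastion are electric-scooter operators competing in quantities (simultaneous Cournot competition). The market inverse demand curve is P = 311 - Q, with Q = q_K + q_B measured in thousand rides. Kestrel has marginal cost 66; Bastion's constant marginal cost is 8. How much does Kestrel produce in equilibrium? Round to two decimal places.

Kestrel's profit: π_K = (311 - Q)q_K - (66q_K). Setting ∂π_K/∂q_K = 0: 245 - 2q_K - (q_B) = 0.
Bastion's profit: π_B = (311 - Q)q_B - (8q_B). Setting ∂π_B/∂q_B = 0: 303 - 2q_B - (q_K) = 0.
Rearranging gives the reaction functions q_K = (245 - q_B)/2 and q_B = (303 - q_K)/2.
Solving the pair: q_K = 187/3, q_B = 361/3.

62.33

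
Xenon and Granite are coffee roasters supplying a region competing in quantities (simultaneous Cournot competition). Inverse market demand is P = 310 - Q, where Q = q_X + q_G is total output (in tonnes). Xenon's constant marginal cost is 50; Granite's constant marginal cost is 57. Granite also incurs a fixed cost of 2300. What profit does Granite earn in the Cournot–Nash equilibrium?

Xenon's profit: π_X = (310 - Q)q_X - (50q_X). Setting ∂π_X/∂q_X = 0: 260 - 2q_X - (q_G) = 0.
Granite's first-order condition: 253 - 2q_G - (q_X) = 0.
Best responses: q_X = (260 - q_G)/2, q_G = (253 - q_X)/2.
Solving the pair: q_X = 89, q_G = 82.
Price P = 310 - 171 = 139.
Granite's profit: (139 - 57)·82 - 2300 = 4424.

4424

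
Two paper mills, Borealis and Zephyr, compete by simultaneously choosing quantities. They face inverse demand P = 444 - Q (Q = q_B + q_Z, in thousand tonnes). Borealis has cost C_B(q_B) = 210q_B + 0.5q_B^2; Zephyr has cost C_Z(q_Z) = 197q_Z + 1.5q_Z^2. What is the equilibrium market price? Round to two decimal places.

341.86

Borealis's profit: π_B = (444 - Q)q_B - (210q_B + (1/2)q_B²). Setting ∂π_B/∂q_B = 0: 234 - 3q_B - (q_Z) = 0.
Zephyr's profit: π_Z = (444 - Q)q_Z - (197q_Z + (3/2)q_Z²). Setting ∂π_Z/∂q_Z = 0: 247 - 5q_Z - (q_B) = 0.
Best responses: q_B = (234 - q_Z)/3, q_Z = (247 - q_B)/5.
Substituting one into the other gives q_B = 923/14 and q_Z = 507/14.
Total output Q = 715/7, so price P = 444 - 715/7 = 341.8571.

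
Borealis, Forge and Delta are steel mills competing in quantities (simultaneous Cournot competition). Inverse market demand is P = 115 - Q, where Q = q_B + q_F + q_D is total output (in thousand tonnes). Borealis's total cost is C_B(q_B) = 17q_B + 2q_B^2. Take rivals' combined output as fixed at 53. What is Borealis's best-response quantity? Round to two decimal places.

7.50

With rivals' combined output fixed at 53, Borealis's profit is π_B = (115 - 53 - q_B)q_B - (17q_B + 2q_B²) = (62 - q_B)q_B - (17q_B + 2q_B²).
∂π_B/∂q_B = 45 - 6q_B = 0, so q_B = 15/2.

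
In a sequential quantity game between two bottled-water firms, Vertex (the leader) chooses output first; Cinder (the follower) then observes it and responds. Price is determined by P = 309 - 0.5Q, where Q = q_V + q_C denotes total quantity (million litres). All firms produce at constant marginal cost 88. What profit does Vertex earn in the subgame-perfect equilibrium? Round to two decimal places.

12210.25

The follower Cinder best-responds to any q_V: π_C = (309 - 0.5Q)q_C - 88q_C.
Follower FOC: 221 - (1/2)q_V - q_C = 0, so q_C(q_V) = (221 - (1/2)q_V).
Vertex substitutes q_C(q_V) into its own profit: π_V = q_V(309 - (1/2)q_V - (221 - (1/2)q_V)/2) - 88q_V = (397/2 - (1/4)q_V)q_V - 88q_V.
The leader's first-order condition 221/2 - (1/2)q_V = 0 yields q_V = 221.
Then q_C = (221 - (1/2)·221) = 221/2.
Price P = 309 - (1/2)·(663/2) = 573/4.
Vertex's profit: (573/4 - 88)·221 = 12210.2500.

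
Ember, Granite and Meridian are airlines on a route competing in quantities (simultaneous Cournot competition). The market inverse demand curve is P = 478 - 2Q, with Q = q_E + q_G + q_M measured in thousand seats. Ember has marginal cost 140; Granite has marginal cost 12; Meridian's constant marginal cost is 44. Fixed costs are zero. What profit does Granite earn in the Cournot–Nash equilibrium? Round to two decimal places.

12246.13

Ember's profit: π_E = (478 - 2Q)q_E - (140q_E). Setting ∂π_E/∂q_E = 0: 338 - 4q_E - 2(q_G + q_M) = 0.
Granite's profit: π_G = (478 - 2Q)q_G - (12q_G). Setting ∂π_G/∂q_G = 0: 466 - 4q_G - 2(q_E + q_M) = 0.
Meridian's first-order condition: 434 - 4q_M - 2(q_E + q_G) = 0.
Adding the 3 first-order conditions: 1238 − 8Q = 0, so Q = 619/4.
Back-substituting: q_E = (338 − 619/2)/2 = 57/4, q_G = (466 − 619/2)/2 = 313/4, q_M = (434 − 619/2)/2 = 249/4.
Price P = 478 - 2·(619/4) = 337/2.
Granite's profit: (337/2 - 12)·(313/4) = 12246.1250.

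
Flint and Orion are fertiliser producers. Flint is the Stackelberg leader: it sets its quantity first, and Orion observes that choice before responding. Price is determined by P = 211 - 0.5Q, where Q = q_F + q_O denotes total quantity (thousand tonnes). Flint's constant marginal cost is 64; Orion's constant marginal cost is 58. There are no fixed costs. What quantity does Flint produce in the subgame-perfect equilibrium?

Solve by backward induction. Given q_F, the follower Orion maximises π_O = (211 - (1/2)q_F - (1/2)q_O)q_O - 58q_O.
Setting the follower's marginal profit to zero, 153 - (1/2)q_F - q_O = 0, i.e. q_O = (153 - (1/2)q_F).
Flint substitutes q_O(q_F) into its own profit: π_F = q_F(211 - (1/2)q_F - (153 - (1/2)q_F)/2) - 64q_F = (269/2 - (1/4)q_F)q_F - 64q_F.
Maximising: ∂π_F/∂q_F = 141/2 - (1/2)q_F = 0, giving q_F = 141.
Then q_O = (153 - (1/2)·141) = 165/2.

141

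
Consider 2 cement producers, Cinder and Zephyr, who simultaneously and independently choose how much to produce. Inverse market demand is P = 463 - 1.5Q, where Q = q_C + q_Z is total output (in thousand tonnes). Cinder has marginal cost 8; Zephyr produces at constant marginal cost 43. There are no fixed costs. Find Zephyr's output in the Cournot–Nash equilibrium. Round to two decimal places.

Cinder's profit: π_C = (463 - 1.5Q)q_C - (8q_C). Setting ∂π_C/∂q_C = 0: 455 - 3q_C - (3/2)(q_Z) = 0.
Zephyr's first-order condition: 420 - 3q_Z - (3/2)(q_C) = 0.
So q_C = (455 - (3/2)q_Z)/3 and q_Z = (420 - (3/2)q_C)/3.
Substituting one into the other gives q_C = 980/9 and q_Z = 770/9.

85.56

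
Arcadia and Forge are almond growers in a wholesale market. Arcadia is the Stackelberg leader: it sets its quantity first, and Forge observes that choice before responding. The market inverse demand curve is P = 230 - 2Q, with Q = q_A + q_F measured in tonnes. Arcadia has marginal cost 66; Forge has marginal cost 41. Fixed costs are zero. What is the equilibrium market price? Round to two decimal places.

The follower Forge best-responds to any q_A: π_F = (230 - 2Q)q_F - 41q_F.
Setting the follower's marginal profit to zero, 189 - 2q_A - 4q_F = 0, i.e. q_F = (189 - 2q_A)/4.
Arcadia substitutes q_F(q_A) into its own profit: π_A = q_A(230 - 2q_A - (189 - 2q_A)/2) - 66q_A = (271/2 - q_A)q_A - 66q_A.
Leader FOC: 139/2 - 2q_A = 0, so q_A = 139/4.
Then q_F = (189 - 2·(139/4))/4 = 239/8.
Total output Q = 517/8, so price P = 230 - 2·(517/8) = 403/4.

100.75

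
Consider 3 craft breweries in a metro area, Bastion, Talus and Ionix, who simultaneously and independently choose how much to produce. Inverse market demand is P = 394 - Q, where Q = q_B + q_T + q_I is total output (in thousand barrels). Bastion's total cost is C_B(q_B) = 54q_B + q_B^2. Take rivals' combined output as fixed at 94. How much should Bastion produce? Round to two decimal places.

With rivals' combined output fixed at 94, Bastion's profit is π_B = (394 - 94 - q_B)q_B - (54q_B + q_B²) = (300 - q_B)q_B - (54q_B + q_B²).
∂π_B/∂q_B = 246 - 4q_B = 0, so q_B = 123/2.

61.50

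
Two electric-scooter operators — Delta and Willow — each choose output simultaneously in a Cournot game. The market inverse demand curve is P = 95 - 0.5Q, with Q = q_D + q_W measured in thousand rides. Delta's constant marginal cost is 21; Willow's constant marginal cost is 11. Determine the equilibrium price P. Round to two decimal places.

Delta's profit: π_D = (95 - 0.5Q)q_D - (21q_D). Setting ∂π_D/∂q_D = 0: 74 - q_D - (1/2)(q_W) = 0.
Willow's first-order condition: 84 - q_W - (1/2)(q_D) = 0.
Best responses: q_D = (74 - (1/2)q_W), q_W = (84 - (1/2)q_D).
Solving the pair: q_D = 128/3, q_W = 188/3.
Total output Q = 316/3, so price P = 95 - (1/2)·(316/3) = 127/3.

42.33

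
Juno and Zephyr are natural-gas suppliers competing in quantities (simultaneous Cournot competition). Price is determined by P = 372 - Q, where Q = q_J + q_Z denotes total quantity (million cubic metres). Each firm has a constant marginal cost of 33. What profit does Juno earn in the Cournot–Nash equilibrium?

Each firm earns π_i = (372 - Q)q_i - 33q_i.
Setting ∂π_i/∂q_i = 0 with rivals' quantities fixed: 339 - 2q_i - q_j = 0.
By symmetry each firm produces the same amount; substituting q_j = q_i yields q_i = 339/3 = 113.
Price P = 372 - 226 = 146.
Juno's profit: (146 - 33)·113 = 12769.

12769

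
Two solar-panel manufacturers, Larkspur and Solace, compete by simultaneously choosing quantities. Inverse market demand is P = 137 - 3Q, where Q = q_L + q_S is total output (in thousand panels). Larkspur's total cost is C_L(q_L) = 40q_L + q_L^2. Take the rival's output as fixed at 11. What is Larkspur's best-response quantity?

8

With the rival's output fixed at 11, Larkspur's profit is π_L = (137 - 3·11 - 3q_L)q_L - (40q_L + q_L²) = (104 - 3q_L)q_L - (40q_L + q_L²).
∂π_L/∂q_L = 64 - 8q_L = 0, so q_L = 8.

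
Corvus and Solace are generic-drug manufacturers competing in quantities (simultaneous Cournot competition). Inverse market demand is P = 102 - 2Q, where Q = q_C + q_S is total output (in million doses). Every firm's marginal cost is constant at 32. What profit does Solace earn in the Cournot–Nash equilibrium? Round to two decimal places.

Each firm earns π_i = (102 - 2Q)q_i - 32q_i.
Setting ∂π_i/∂q_i = 0 with rivals' quantities fixed: 70 - 4q_i - 2q_j = 0.
By symmetry each firm produces the same amount; substituting q_j = q_i yields q_i = 70/6 = 35/3.
Price P = 102 - 2·(70/3) = 166/3.
Solace's profit: (166/3 - 32)·(35/3) = 272.2222.

272.22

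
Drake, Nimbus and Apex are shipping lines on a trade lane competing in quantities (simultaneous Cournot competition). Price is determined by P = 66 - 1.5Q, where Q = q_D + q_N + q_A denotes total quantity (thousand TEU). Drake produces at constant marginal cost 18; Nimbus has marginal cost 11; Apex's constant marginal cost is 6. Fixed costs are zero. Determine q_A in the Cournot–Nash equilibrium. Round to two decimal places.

12.83

Drake's profit: π_D = (66 - 1.5Q)q_D - (18q_D). Setting ∂π_D/∂q_D = 0: 48 - 3q_D - (3/2)(q_N + q_A) = 0.
Nimbus's profit: π_N = (66 - 1.5Q)q_N - (11q_N). Setting ∂π_N/∂q_N = 0: 55 - 3q_N - (3/2)(q_D + q_A) = 0.
Apex's first-order condition: 60 - 3q_A - (3/2)(q_D + q_N) = 0.
Adding the 3 first-order conditions: 163 − 6Q = 0, so Q = 163/6.
Back-substituting: q_D = (48 − 163/4)/(3/2) = 29/6, q_N = (55 − 163/4)/(3/2) = 19/2, q_A = (60 − 163/4)/(3/2) = 77/6.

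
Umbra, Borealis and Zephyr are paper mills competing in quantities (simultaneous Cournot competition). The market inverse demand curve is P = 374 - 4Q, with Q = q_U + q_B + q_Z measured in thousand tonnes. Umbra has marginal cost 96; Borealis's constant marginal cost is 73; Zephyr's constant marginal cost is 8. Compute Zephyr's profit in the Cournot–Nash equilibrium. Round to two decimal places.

4208.77

Umbra's profit: π_U = (374 - 4Q)q_U - (96q_U). Setting ∂π_U/∂q_U = 0: 278 - 8q_U - 4(q_B + q_Z) = 0.
Borealis's profit: π_B = (374 - 4Q)q_B - (73q_B). Setting ∂π_B/∂q_B = 0: 301 - 8q_B - 4(q_U + q_Z) = 0.
Zephyr's first-order condition: 366 - 8q_Z - 4(q_U + q_B) = 0.
Adding the 3 conditions: 945 − 8Q − 8Q = 0, i.e. Q = 945/16.
Back-substituting: q_U = (278 − 945/4)/4 = 167/16, q_B = (301 − 945/4)/4 = 259/16, q_Z = (366 − 945/4)/4 = 519/16.
Price P = 374 - 4·(945/16) = 551/4.
Zephyr's profit: (551/4 - 8)·(519/16) = 4208.7656.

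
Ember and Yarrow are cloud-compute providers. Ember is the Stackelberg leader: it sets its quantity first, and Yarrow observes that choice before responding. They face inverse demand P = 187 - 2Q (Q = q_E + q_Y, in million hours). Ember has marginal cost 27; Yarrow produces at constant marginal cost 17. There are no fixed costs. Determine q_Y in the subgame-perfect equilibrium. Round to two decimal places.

Solve by backward induction. Given q_E, the follower Yarrow maximises π_Y = (187 - 2q_E - 2q_Y)q_Y - 17q_Y.
∂π_Y/∂q_Y = 170 - 2q_E - 4q_Y = 0 gives the reaction function q_Y = (170 - 2q_E)/4.
Ember substitutes q_Y(q_E) into its own profit: π_E = q_E(187 - 2q_E - (170 - 2q_E)/2) - 27q_E = (102 - q_E)q_E - 27q_E.
The leader's first-order condition 75 - 2q_E = 0 yields q_E = 75/2.
Then q_Y = (170 - 2·(75/2))/4 = 95/4.

23.75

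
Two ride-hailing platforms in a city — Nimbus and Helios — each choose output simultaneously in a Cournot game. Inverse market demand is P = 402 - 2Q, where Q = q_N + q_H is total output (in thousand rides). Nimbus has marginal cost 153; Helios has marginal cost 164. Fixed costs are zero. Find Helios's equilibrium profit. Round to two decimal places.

2862.72

Nimbus's profit: π_N = (402 - 2Q)q_N - (153q_N). Setting ∂π_N/∂q_N = 0: 249 - 4q_N - 2(q_H) = 0.
Helios's first-order condition: 238 - 4q_H - 2(q_N) = 0.
Best responses: q_N = (249 - 2q_H)/4, q_H = (238 - 2q_N)/4.
Substituting one into the other gives q_N = 130/3 and q_H = 227/6.
Price P = 402 - 2·(487/6) = 719/3.
Helios's profit: (719/3 - 164)·(227/6) = 2862.7222.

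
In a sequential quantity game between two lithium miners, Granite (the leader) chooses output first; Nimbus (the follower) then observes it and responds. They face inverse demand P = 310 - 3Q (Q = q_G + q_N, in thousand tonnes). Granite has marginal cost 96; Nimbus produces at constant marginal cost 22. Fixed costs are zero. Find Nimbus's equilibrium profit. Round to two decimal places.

Solve by backward induction. Given q_G, the follower Nimbus maximises π_N = (310 - 3q_G - 3q_N)q_N - 22q_N.
Follower FOC: 288 - 3q_G - 6q_N = 0, so q_N(q_G) = (288 - 3q_G)/6.
The leader anticipates this reaction. Substituting into P = 310 - 3Q gives P = 166 - (3/2)q_G, so π_G = (166 - (3/2)q_G)q_G - 96q_G.
Leader FOC: 70 - 3q_G = 0, so q_G = 70/3.
Then q_N = (288 - 3·(70/3))/6 = 109/3.
Price P = 310 - 3·(179/3) = 131.
Nimbus's profit: (131 - 22)·(109/3) = 3960.3333.

3960.33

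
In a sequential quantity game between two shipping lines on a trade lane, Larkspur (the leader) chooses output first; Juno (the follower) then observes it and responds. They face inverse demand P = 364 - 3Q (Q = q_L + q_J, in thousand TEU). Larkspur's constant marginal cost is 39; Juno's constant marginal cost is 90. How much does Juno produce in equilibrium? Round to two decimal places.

Solve by backward induction. Given q_L, the follower Juno maximises π_J = (364 - 3q_L - 3q_J)q_J - 90q_J.
∂π_J/∂q_J = 274 - 3q_L - 6q_J = 0 gives the reaction function q_J = (274 - 3q_L)/6.
The leader anticipates this reaction. Substituting into P = 364 - 3Q gives P = 227 - (3/2)q_L, so π_L = (227 - (3/2)q_L)q_L - 39q_L.
The leader's first-order condition 188 - 3q_L = 0 yields q_L = 188/3.
Then q_J = (274 - 3·(188/3))/6 = 43/3.

14.33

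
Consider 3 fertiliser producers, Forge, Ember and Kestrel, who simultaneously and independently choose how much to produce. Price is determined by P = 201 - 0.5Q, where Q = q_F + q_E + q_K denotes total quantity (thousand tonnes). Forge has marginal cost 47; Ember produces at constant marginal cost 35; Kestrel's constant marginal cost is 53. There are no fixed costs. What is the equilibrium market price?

Forge's profit: π_F = (201 - 0.5Q)q_F - (47q_F). Setting ∂π_F/∂q_F = 0: 154 - q_F - (1/2)(q_E + q_K) = 0.
Ember's first-order condition: 166 - q_E - (1/2)(q_F + q_K) = 0.
Kestrel's profit: π_K = (201 - 0.5Q)q_K - (53q_K). Setting ∂π_K/∂q_K = 0: 148 - q_K - (1/2)(q_F + q_E) = 0.
Summing all 3 equations gives 468 − 2Q = 0, hence Q = 234.
Back-substituting: q_F = (154 − 117)/(1/2) = 74, q_E = (166 − 117)/(1/2) = 98, q_K = (148 − 117)/(1/2) = 62.
Total output Q = 234, so price P = 201 - (1/2)·234 = 84.

84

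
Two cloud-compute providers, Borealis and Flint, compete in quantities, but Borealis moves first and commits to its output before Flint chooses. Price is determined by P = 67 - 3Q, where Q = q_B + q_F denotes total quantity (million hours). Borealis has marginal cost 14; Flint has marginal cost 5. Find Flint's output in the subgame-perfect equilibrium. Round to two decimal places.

The follower Flint best-responds to any q_B: π_F = (67 - 3Q)q_F - 5q_F.
Follower FOC: 62 - 3q_B - 6q_F = 0, so q_F(q_B) = (62 - 3q_B)/6.
The leader anticipates this reaction. Substituting into P = 67 - 3Q gives P = 36 - (3/2)q_B, so π_B = (36 - (3/2)q_B)q_B - 14q_B.
Leader FOC: 22 - 3q_B = 0, so q_B = 22/3.
Then q_F = (62 - 3·(22/3))/6 = 20/3.

6.67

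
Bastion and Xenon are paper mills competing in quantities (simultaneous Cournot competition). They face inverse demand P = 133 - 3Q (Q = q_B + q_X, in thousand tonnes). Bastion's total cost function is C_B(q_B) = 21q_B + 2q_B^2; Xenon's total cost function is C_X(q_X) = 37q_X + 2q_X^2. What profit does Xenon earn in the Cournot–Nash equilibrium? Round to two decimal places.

Bastion's profit: π_B = (133 - 3Q)q_B - (21q_B + 2q_B²). Setting ∂π_B/∂q_B = 0: 112 - 10q_B - 3(q_X) = 0.
Xenon's first-order condition: 96 - 10q_X - 3(q_B) = 0.
Rearranging gives the reaction functions q_B = (112 - 3q_X)/10 and q_X = (96 - 3q_B)/10.
Solving the pair: q_B = 64/7, q_X = 48/7.
Price P = 133 - 3·16 = 85.
Xenon's profit: 85·(48/7) - 37·(48/7) - 2(48/7)² = 235.1020.

235.10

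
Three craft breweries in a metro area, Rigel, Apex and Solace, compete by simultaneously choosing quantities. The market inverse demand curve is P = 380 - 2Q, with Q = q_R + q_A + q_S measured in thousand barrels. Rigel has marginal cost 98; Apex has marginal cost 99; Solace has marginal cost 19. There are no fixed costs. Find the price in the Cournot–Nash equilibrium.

149

Rigel's profit: π_R = (380 - 2Q)q_R - (98q_R). Setting ∂π_R/∂q_R = 0: 282 - 4q_R - 2(q_A + q_S) = 0.
Apex's first-order condition: 281 - 4q_A - 2(q_R + q_S) = 0.
Solace's profit: π_S = (380 - 2Q)q_S - (19q_S). Setting ∂π_S/∂q_S = 0: 361 - 4q_S - 2(q_R + q_A) = 0.
Adding the 3 conditions: 924 − 4Q − 4Q = 0, i.e. Q = 231/2.
Back-substituting: q_R = (282 − 231)/2 = 51/2, q_A = (281 − 231)/2 = 25, q_S = (361 − 231)/2 = 65.
Total output Q = 231/2, so price P = 380 - 2·(231/2) = 149.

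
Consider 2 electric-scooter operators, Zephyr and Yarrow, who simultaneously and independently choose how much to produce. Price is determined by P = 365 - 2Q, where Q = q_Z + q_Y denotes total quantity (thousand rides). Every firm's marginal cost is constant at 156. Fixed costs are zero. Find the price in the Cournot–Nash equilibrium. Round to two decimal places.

225.67

A representative firm's profit is π_i = q_i(365 - 2Q) - 156q_i.
First-order condition (treating rivals' output as given): 209 - 4q_i - 2q_j = 0.
With identical firms every q_j equals q_i, so q_j = q_i and 209 = 6q_i, giving q_i = 209/6.
Total output Q = 209/3, so price P = 365 - 2·(209/3) = 677/3.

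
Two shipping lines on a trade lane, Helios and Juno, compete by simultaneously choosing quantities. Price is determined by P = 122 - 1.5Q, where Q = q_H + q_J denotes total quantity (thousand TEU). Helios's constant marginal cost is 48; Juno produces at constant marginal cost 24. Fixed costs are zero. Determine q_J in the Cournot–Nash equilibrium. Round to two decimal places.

Helios's profit: π_H = (122 - 1.5Q)q_H - (48q_H). Setting ∂π_H/∂q_H = 0: 74 - 3q_H - (3/2)(q_J) = 0.
Juno's profit: π_J = (122 - 1.5Q)q_J - (24q_J). Setting ∂π_J/∂q_J = 0: 98 - 3q_J - (3/2)(q_H) = 0.
Best responses: q_H = (74 - (3/2)q_J)/3, q_J = (98 - (3/2)q_H)/3.
Substituting one into the other gives q_H = 100/9 and q_J = 244/9.

27.11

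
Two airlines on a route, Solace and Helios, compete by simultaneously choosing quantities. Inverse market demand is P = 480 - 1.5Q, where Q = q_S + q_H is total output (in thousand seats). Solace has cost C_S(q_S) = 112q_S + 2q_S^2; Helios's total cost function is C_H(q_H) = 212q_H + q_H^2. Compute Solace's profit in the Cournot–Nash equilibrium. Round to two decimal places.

6747.82

Solace's profit: π_S = (480 - 1.5Q)q_S - (112q_S + 2q_S²). Setting ∂π_S/∂q_S = 0: 368 - 7q_S - (3/2)(q_H) = 0.
Helios's profit: π_H = (480 - 1.5Q)q_H - (212q_H + q_H²). Setting ∂π_H/∂q_H = 0: 268 - 5q_H - (3/2)(q_S) = 0.
Rearranging gives the reaction functions q_S = (368 - (3/2)q_H)/7 and q_H = (268 - (3/2)q_S)/5.
Substituting one into the other gives q_S = 43.9084 and q_H = 40.4275.
Price P = 480 - (3/2)·84.3359 = 353.4962.
Solace's profit: 353.4962·43.9084 - 112·43.9084 - 2·43.9084² = 6747.8156.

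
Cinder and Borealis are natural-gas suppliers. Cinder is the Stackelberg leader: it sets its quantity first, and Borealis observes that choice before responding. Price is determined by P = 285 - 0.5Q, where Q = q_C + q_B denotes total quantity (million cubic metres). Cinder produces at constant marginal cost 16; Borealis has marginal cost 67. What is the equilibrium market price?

The follower Borealis best-responds to any q_C: π_B = (285 - 0.5Q)q_B - 67q_B.
∂π_B/∂q_B = 218 - (1/2)q_C - q_B = 0 gives the reaction function q_B = (218 - (1/2)q_C).
The leader anticipates this reaction. Substituting into P = 285 - 0.5Q gives P = 176 - (1/4)q_C, so π_C = (176 - (1/4)q_C)q_C - 16q_C.
The leader's first-order condition 160 - (1/2)q_C = 0 yields q_C = 320.
Then q_B = (218 - (1/2)·320) = 58.
Total output Q = 378, so price P = 285 - (1/2)·378 = 96.

96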